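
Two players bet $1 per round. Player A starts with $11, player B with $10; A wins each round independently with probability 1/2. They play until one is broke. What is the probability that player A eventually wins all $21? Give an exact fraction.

11/21

With a fair step, P(i) = ½P(i−1) + ½P(i+1) with P(0)=0, P(21)=1 has the linear solution P(i) = i/21.
P(11) = 11/21.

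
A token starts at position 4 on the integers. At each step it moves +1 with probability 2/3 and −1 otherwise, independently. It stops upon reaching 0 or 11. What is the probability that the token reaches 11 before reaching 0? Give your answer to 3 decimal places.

0.938

Let r = q/p = (1/3)/(2/3) = 1/2. The recurrence P(i) = p·P(i+1) + q·P(i−1) with P(0)=0, P(11)=1 gives P(i) = (1 − r^i)/(1 − r^11).
P(4) = (1 − (1/2)^4) / (1 − (1/2)^11) = 1920/2047 ≈ 0.938.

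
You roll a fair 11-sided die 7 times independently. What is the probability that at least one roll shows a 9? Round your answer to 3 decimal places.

0.487

P(no roll shows a 9) = (10/11)^7 ≈ 0.513.
P(at least one) = 1 − 0.513 = 0.487.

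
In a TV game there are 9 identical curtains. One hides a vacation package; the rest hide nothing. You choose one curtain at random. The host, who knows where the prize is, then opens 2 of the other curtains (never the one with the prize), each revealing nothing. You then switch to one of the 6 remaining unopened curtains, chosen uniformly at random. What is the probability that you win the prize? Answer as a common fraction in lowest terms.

4/27

Your original curtain holds the prize with probability 1/9, so the other 8 collectively hold it with probability 8/9.
The host can always find 2 empty curtains to open, so the reveals don't change that 8/9; it is now spread over the 6 remaining unopened curtains.
P(win by switching) = (8/9) · (1/6) = 4/27.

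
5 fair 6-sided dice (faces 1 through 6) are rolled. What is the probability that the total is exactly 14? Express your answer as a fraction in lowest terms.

5/72

There are 6^5 = 7776 equally likely outcomes.
The number of ordered 5-tuples from {1,…,6} summing to 14 is 540.
P(sum = 14) = 540/7776 = 5/72.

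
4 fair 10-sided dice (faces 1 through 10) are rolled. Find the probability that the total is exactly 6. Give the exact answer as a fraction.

1/1000

There are 10^4 = 10000 equally likely outcomes.
The number of ordered 4-tuples from {1,…,10} summing to 6 is 10.
P(sum = 6) = 10/10000 = 1/1000.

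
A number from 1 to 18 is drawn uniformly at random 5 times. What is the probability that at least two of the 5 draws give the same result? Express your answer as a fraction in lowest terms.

P(all 5 different) = 18/18 · 17/18 · ··· · 14/18 = 1190/2187.
P(at least two equal) = 1 − 1190/2187 = 997/2187.

997/2187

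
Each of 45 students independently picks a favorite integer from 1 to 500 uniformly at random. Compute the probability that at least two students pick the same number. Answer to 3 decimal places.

It's easier to compute the probability that all 45 are distinct.
P(all distinct) = 500/500 · 499/500 · ··· · 456/500 ≈ 0.130.
So the probability of at least one match is 1 − 0.130 = 0.870.

0.870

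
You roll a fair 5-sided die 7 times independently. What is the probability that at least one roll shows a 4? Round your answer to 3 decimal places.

P(no roll shows a 4) = (4/5)^7 ≈ 0.210.
P(at least one) = 1 − 0.210 = 0.790.

0.790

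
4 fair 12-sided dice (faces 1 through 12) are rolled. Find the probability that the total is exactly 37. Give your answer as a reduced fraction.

91/5184

There are 12^4 = 20736 equally likely outcomes.
The number of ordered 4-tuples from {1,…,12} summing to 37 is 364.
P(sum = 37) = 364/20736 = 91/5184.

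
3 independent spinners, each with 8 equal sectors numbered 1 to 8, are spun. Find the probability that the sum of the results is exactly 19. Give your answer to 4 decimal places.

There are 8^3 = 512 equally likely outcomes.
The number of ordered 3-tuples from {1,…,8} summing to 19 is 21.
P(sum = 19) = 21/512 ≈ 0.0410.

0.0410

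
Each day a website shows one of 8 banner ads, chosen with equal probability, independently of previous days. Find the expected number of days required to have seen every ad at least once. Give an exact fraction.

761/35

After i distinct types are collected, each trial gives a new one with probability (8−i)/8, so the expected wait for the next new type is 8/(8−i).
E = 8/8 + 8/7 + 8/6 + 8/5 + 8/4 + 8/3 + 8/2 + 8/1 = 761/35.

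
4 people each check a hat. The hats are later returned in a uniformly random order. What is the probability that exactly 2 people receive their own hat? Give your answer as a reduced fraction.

1/4

Choose which 2 of the 4 are fixed: C(4,2) = 6 ways.
The remaining 2 must have no fixed point: D(2) = 1.
P = 6·1/24 = 1/4.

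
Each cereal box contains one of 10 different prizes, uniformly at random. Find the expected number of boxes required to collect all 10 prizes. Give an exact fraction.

After i distinct types are collected, each trial gives a new one with probability (10−i)/10, so the expected wait for the next new type is 10/(10−i).
E = 10/10 + 10/9 + 10/8 + 10/7 + 10/6 + 10/5 + 10/4 + 10/3 + 10/2 + 10/1 = 7381/252.

7381/252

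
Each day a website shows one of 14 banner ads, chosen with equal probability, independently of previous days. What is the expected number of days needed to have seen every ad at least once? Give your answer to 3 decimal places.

After i distinct types are collected, each trial gives a new one with probability (14−i)/14, so the expected wait for the next new type is 14/(14−i).
E = 14/14 + 14/13 + 14/12 + 14/11 + 14/10 + 14/9 + 14/8 + 14/7 + 14/6 + 14/5 + 14/4 + 14/3 + 14/2 + 14/1 = 1171733/25740 ≈ 45.522.

45.522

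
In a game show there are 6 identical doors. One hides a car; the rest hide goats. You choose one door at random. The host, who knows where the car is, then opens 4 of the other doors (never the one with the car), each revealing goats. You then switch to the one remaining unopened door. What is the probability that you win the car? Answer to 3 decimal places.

0.833

Your original door holds the car with probability 1/6, so the other 5 collectively hold it with probability 5/6.
The host can always find 4 empty doors to open, so the reveals don't change that 5/6; it is now spread over the 1 remaining unopened door.
P(win by switching) = (5/6) · (1/1) = 5/6 ≈ 0.833.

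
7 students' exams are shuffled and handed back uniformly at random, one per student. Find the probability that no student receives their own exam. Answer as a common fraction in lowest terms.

This is the derangement probability: permutations of 7 with no fixed point.
D(7) = 7! · (1 − 1/1! + 1/2! − ··· + (−1)^7/7!) = 1854.
P = 1854/5040 = 103/280.

103/280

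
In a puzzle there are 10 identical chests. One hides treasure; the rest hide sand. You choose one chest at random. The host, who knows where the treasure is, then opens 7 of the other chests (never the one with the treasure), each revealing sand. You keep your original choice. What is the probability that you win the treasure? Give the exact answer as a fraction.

1/10

The host can always open 7 empty chests regardless of your choice, so the reveals give no information about your original chest.
P(win by staying) = 1/10.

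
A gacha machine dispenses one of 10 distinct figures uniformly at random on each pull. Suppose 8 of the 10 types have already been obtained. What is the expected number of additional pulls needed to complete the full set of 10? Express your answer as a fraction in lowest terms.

15

Starting from 8 distinct types, each trial gives a new one with probability (10−i)/10 when i types are held, so the wait for the next new type is 10/(10−i).
E = 10/2 + 10/1 = 15.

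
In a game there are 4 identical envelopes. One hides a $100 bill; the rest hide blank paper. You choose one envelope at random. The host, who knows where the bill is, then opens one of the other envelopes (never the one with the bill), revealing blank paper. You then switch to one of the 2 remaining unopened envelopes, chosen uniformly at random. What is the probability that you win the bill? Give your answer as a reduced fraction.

3/8

Your original envelope holds the bill with probability 1/4, so the other 3 collectively hold it with probability 3/4.
The host can always find an empty envelope to open, so this doesn't change that 3/4; it is now spread over the 2 remaining unopened envelopes.
P(win by switching) = (3/4) · (1/2) = 3/8.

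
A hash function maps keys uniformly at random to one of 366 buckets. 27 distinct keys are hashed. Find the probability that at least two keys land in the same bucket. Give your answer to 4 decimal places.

0.6258

It's easier to compute the probability that all 27 are distinct.
P(all distinct) = 366/366 · 365/366 · ··· · 340/366 ≈ 0.3742.
So the probability of at least one match is 1 − 0.3742 = 0.6258.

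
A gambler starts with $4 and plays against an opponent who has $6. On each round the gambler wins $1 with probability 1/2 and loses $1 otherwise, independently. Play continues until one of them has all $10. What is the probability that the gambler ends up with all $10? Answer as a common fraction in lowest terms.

2/5

With a fair step, P(i) = ½P(i−1) + ½P(i+1) with P(0)=0, P(10)=1 has the linear solution P(i) = i/10.
P(4) = 4/10 = 2/5.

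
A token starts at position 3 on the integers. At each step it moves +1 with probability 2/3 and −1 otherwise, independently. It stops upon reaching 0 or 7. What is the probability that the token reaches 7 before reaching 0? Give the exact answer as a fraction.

Let r = q/p = (1/3)/(2/3) = 1/2. The recurrence P(i) = p·P(i+1) + q·P(i−1) with P(0)=0, P(7)=1 gives P(i) = (1 − r^i)/(1 − r^7).
P(3) = (1 − (1/2)^3) / (1 − (1/2)^7) = 112/127.

112/127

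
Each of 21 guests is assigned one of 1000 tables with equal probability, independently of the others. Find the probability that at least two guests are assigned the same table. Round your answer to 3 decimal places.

0.191

It's easier to compute the probability that all 21 are distinct.
P(all distinct) = 1000/1000 · 999/1000 · ··· · 980/1000 ≈ 0.809.
So the probability of at least one match is 1 − 0.809 = 0.191.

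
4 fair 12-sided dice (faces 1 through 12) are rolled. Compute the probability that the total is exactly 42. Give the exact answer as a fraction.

There are 12^4 = 20736 equally likely outcomes.
The number of ordered 4-tuples from {1,…,12} summing to 42 is 84.
P(sum = 42) = 84/20736 = 7/1728.

7/1728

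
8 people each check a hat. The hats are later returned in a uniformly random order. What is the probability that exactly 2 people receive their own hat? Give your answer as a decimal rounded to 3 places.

0.184

Choose which 2 of the 8 are fixed: C(8,2) = 28 ways.
The remaining 6 must have no fixed point: D(6) = 265.
P = 28·265/40320 = 53/288 ≈ 0.184.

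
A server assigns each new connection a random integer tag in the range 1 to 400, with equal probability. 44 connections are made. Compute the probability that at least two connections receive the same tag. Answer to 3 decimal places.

It's easier to compute the probability that all 44 are distinct.
P(all distinct) = 400/400 · 399/400 · ··· · 357/400 ≈ 0.086.
So the probability of at least one match is 1 − 0.086 = 0.914.

0.914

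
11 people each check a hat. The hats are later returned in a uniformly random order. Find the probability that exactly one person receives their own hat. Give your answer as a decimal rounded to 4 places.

0.3679

Choose which one is fixed: C(11,1) = 11 ways.
The remaining 10 must have no fixed point: D(10) = 1334961.
P = 11·1334961/39916800 = 16481/44800 ≈ 0.3679.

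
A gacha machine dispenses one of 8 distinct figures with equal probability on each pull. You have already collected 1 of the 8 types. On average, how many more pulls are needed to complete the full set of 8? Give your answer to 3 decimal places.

Starting from 1 distinct type, each trial gives a new one with probability (8−i)/8 when i types are held, so the wait for the next new type is 8/(8−i).
E = 8/7 + 8/6 + 8/5 + 8/4 + 8/3 + 8/2 + 8/1 = 726/35 ≈ 20.743.

20.743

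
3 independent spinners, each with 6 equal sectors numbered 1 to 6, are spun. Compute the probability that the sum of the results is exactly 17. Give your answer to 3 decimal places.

0.014

There are 6^3 = 216 equally likely outcomes.
The number of ordered 3-tuples from {1,…,6} summing to 17 is 3.
P(sum = 17) = 3/216 = 1/72 ≈ 0.014.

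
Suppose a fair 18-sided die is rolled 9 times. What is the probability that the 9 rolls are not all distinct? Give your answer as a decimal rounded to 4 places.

P(all 9 different) = 18/18 · 17/18 · ··· · 10/18 ≈ 0.0889.
P(at least two equal) = 1 − 0.0889 = 0.9111.

0.9111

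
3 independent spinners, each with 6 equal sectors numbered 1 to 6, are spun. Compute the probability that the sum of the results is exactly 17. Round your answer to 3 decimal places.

0.014

There are 6^3 = 216 equally likely outcomes.
The number of ordered 3-tuples from {1,…,6} summing to 17 is 3.
P(sum = 17) = 3/216 = 1/72 ≈ 0.014.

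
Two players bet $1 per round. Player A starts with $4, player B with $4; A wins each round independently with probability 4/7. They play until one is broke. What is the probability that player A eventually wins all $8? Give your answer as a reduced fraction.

Let r = q/p = (3/7)/(4/7) = 3/4. The recurrence P(i) = p·P(i+1) + q·P(i−1) with P(0)=0, P(8)=1 gives P(i) = (1 − r^i)/(1 − r^8).
P(4) = (1 − (3/4)^4) / (1 − (3/4)^8) = 256/337.

256/337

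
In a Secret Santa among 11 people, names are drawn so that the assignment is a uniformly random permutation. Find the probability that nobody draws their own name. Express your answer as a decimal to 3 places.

0.368

This is the derangement probability: permutations of 11 with no fixed point.
D(11) = 11! · (1 − 1/1! + 1/2! − ··· + (−1)^11/11!) = 14684570.
P = 14684570/39916800 = 1468457/3991680 ≈ 0.368.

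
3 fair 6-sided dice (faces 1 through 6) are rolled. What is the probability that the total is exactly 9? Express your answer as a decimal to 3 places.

There are 6^3 = 216 equally likely outcomes.
The number of ordered 3-tuples from {1,…,6} summing to 9 is 25.
P(sum = 9) = 25/216 ≈ 0.116.

0.116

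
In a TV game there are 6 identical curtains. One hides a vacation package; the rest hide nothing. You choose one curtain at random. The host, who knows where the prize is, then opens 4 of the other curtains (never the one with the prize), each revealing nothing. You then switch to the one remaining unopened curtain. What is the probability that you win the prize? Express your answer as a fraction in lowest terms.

Your original curtain holds the prize with probability 1/6, so the other 5 collectively hold it with probability 5/6.
The host can always find 4 empty curtains to open, so the reveals don't change that 5/6; it is now spread over the 1 remaining unopened curtain.
P(win by switching) = (5/6) · (1/1) = 5/6.

5/6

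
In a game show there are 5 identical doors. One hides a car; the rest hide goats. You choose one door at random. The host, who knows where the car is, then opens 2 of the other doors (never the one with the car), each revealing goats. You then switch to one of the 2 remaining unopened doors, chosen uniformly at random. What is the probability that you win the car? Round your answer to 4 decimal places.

Your original door holds the car with probability 1/5, so the other 4 collectively hold it with probability 4/5.
The host can always find 2 empty doors to open, so the reveals don't change that 4/5; it is now spread over the 2 remaining unopened doors.
P(win by switching) = (4/5) · (1/2) = 2/5 ≈ 0.4000.

0.4000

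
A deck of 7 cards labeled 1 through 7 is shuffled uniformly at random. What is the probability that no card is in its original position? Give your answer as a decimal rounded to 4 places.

This is the derangement probability: permutations of 7 with no fixed point.
D(7) = 7! · (1 − 1/1! + 1/2! − ··· + (−1)^7/7!) = 1854.
P = 1854/5040 = 103/280 ≈ 0.3679.

0.3679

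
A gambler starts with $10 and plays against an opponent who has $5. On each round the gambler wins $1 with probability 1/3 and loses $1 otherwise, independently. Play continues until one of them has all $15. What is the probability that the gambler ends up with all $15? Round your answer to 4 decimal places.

0.0312

Let r = q/p = (2/3)/(1/3) = 2. The recurrence P(i) = p·P(i+1) + q·P(i−1) with P(0)=0, P(15)=1 gives P(i) = (1 − r^i)/(1 − r^15).
P(10) = (1 − (2)^10) / (1 − (2)^15) = 33/1057 ≈ 0.0312.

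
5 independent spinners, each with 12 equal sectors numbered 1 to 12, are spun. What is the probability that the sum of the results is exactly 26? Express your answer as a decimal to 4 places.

There are 12^5 = 248832 equally likely outcomes.
The number of ordered 5-tuples from {1,…,12} summing to 26 is 9075.
P(sum = 26) = 9075/248832 = 3025/82944 ≈ 0.0365.

0.0365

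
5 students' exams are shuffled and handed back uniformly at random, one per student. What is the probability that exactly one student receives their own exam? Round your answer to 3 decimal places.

0.375

Choose which one is fixed: C(5,1) = 5 ways.
The remaining 4 must have no fixed point: D(4) = 9.
P = 5·9/120 = 3/8 ≈ 0.375.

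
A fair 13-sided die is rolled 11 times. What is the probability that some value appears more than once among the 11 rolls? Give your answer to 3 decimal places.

0.998

P(all 11 different) = 13/13 · 12/13 · ··· · 3/13 ≈ 0.002.
P(at least two equal) = 1 − 0.002 = 0.998.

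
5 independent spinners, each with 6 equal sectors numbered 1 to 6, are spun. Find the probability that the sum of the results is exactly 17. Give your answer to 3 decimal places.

There are 6^5 = 7776 equally likely outcomes.
The number of ordered 5-tuples from {1,…,6} summing to 17 is 780.
P(sum = 17) = 780/7776 = 65/648 ≈ 0.100.

0.100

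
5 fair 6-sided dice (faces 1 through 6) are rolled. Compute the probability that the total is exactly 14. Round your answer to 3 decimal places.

0.069

There are 6^5 = 7776 equally likely outcomes.
The number of ordered 5-tuples from {1,…,6} summing to 14 is 540.
P(sum = 14) = 540/7776 = 5/72 ≈ 0.069.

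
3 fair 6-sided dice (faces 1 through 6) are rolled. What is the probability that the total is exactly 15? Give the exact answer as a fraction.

5/108

There are 6^3 = 216 equally likely outcomes.
The number of ordered 3-tuples from {1,…,6} summing to 15 is 10.
P(sum = 15) = 10/216 = 5/108.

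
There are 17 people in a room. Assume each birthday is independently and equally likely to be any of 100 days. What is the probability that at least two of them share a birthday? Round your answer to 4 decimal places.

0.7635

It's easier to compute the probability that all 17 are distinct.
P(all distinct) = 100/100 · 99/100 · ··· · 84/100 ≈ 0.2365.
So the probability of at least one match is 1 − 0.2365 = 0.7635.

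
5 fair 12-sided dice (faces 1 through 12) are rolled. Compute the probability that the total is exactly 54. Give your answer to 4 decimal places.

0.0008

There are 12^5 = 248832 equally likely outcomes.
The number of ordered 5-tuples from {1,…,12} summing to 54 is 210.
P(sum = 54) = 210/248832 = 35/41472 ≈ 0.0008.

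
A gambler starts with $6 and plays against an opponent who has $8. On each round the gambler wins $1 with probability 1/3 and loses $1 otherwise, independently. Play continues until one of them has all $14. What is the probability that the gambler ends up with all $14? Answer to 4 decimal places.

0.0038

Let r = q/p = (2/3)/(1/3) = 2. The recurrence P(i) = p·P(i+1) + q·P(i−1) with P(0)=0, P(14)=1 gives P(i) = (1 − r^i)/(1 − r^14).
P(6) = (1 − (2)^6) / (1 − (2)^14) = 21/5461 ≈ 0.0038.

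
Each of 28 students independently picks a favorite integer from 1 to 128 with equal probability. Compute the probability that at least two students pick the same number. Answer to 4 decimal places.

0.9589

It's easier to compute the probability that all 28 are distinct.
P(all distinct) = 128/128 · 127/128 · ··· · 101/128 ≈ 0.0411.
So the probability of at least one match is 1 − 0.0411 = 0.9589.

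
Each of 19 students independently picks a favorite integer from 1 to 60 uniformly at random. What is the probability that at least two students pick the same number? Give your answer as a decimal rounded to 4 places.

It's easier to compute the probability that all 19 are distinct.
P(all distinct) = 60/60 · 59/60 · ··· · 42/60 ≈ 0.0408.
So the probability of at least one match is 1 − 0.0408 = 0.9592.

0.9592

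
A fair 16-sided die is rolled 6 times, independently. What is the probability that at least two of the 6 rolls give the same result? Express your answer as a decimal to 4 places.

P(all 6 different) = 16/16 · 15/16 · ··· · 11/16 ≈ 0.3437.
P(at least two equal) = 1 − 0.3437 = 0.6563.

0.6563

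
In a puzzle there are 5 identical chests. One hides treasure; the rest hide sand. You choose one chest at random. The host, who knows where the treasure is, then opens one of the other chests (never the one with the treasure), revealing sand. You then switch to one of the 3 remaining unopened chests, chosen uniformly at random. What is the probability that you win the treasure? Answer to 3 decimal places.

Your original chest holds the treasure with probability 1/5, so the other 4 collectively hold it with probability 4/5.
The host can always find an empty chest to open, so this doesn't change that 4/5; it is now spread over the 3 remaining unopened chests.
P(win by switching) = (4/5) · (1/3) = 4/15 ≈ 0.267.

0.267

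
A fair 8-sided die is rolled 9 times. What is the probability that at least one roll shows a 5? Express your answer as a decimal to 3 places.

0.699

P(no roll shows a 5) = (7/8)^9 ≈ 0.301.
P(at least one) = 1 − 0.301 = 0.699.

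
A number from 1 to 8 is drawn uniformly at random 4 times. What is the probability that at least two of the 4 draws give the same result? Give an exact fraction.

P(all 4 different) = 8/8 · 7/8 · ··· · 5/8 = 105/256.
P(at least two equal) = 1 − 105/256 = 151/256.

151/256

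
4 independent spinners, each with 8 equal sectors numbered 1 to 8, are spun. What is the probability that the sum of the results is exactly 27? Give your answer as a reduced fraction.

There are 8^4 = 4096 equally likely outcomes.
The number of ordered 4-tuples from {1,…,8} summing to 27 is 56.
P(sum = 27) = 56/4096 = 7/512.

7/512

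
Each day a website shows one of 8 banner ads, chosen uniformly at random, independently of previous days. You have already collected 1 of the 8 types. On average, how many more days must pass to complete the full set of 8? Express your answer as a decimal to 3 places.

Starting from 1 distinct type, each trial gives a new one with probability (8−i)/8 when i types are held, so the wait for the next new type is 8/(8−i).
E = 8/7 + 8/6 + 8/5 + 8/4 + 8/3 + 8/2 + 8/1 = 726/35 ≈ 20.743.

20.743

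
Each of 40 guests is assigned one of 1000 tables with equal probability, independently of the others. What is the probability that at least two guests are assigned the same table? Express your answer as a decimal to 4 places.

It's easier to compute the probability that all 40 are distinct.
P(all distinct) = 1000/1000 · 999/1000 · ··· · 961/1000 ≈ 0.4536.
So the probability of at least one match is 1 − 0.4536 = 0.5464.

0.5464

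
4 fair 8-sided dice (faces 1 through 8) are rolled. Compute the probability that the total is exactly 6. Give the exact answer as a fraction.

5/2048

There are 8^4 = 4096 equally likely outcomes.
The number of ordered 4-tuples from {1,…,8} summing to 6 is 10.
P(sum = 6) = 10/4096 = 5/2048.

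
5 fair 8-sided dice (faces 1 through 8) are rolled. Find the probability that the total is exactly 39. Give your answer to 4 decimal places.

There are 8^5 = 32768 equally likely outcomes.
The number of ordered 5-tuples from {1,…,8} summing to 39 is 5.
P(sum = 39) = 5/32768 ≈ 0.0002.

0.0002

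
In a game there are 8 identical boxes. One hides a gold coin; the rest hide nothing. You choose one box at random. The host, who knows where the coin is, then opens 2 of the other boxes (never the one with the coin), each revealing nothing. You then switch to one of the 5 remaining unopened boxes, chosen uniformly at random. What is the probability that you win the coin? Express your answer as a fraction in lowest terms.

7/40

Your original box holds the coin with probability 1/8, so the other 7 collectively hold it with probability 7/8.
The host can always find 2 empty boxes to open, so the reveals don't change that 7/8; it is now spread over the 5 remaining unopened boxes.
P(win by switching) = (7/8) · (1/5) = 7/40.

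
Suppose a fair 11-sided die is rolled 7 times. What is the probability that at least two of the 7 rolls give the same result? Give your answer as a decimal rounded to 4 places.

0.9147

P(all 7 different) = 11/11 · 10/11 · ··· · 5/11 ≈ 0.0853.
P(at least two equal) = 1 − 0.0853 = 0.9147.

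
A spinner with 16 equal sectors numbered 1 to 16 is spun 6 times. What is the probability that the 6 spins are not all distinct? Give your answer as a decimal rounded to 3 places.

0.656

P(all 6 different) = 16/16 · 15/16 · ··· · 11/16 ≈ 0.344.
P(at least two equal) = 1 − 0.344 = 0.656.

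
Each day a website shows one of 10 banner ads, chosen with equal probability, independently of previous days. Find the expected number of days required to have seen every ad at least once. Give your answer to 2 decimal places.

After i distinct types are collected, each trial gives a new one with probability (10−i)/10, so the expected wait for the next new type is 10/(10−i).
E = 10/10 + 10/9 + 10/8 + 10/7 + 10/6 + 10/5 + 10/4 + 10/3 + 10/2 + 10/1 = 7381/252 ≈ 29.29.

29.29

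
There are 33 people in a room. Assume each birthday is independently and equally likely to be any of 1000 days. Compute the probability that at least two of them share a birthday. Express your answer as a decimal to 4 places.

It's easier to compute the probability that all 33 are distinct.
P(all distinct) = 1000/1000 · 999/1000 · ··· · 968/1000 ≈ 0.5864.
So the probability of at least one match is 1 − 0.5864 = 0.4136.

0.4136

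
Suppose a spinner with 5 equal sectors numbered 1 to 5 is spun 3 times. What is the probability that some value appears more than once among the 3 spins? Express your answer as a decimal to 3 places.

P(all 3 different) = 5/5 · 4/5 · ··· · 3/5 ≈ 0.480.
P(at least two equal) = 1 − 0.480 = 0.520.

0.520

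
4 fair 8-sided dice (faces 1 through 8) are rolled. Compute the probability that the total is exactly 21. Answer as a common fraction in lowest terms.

There are 8^4 = 4096 equally likely outcomes.
The number of ordered 4-tuples from {1,…,8} summing to 21 is 284.
P(sum = 21) = 284/4096 = 71/1024.

71/1024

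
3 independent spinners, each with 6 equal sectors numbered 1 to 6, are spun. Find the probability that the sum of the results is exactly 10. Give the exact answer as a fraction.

There are 6^3 = 216 equally likely outcomes.
The number of ordered 3-tuples from {1,…,6} summing to 10 is 27.
P(sum = 10) = 27/216 = 1/8.

1/8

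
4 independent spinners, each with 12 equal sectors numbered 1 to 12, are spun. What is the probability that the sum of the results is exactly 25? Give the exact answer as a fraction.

There are 12^4 = 20736 equally likely outcomes.
The number of ordered 4-tuples from {1,…,12} summing to 25 is 1144.
P(sum = 25) = 1144/20736 = 143/2592.

143/2592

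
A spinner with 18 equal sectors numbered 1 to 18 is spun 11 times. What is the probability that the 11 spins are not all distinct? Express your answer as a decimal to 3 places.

P(all 11 different) = 18/18 · 17/18 · ··· · 8/18 ≈ 0.020.
P(at least two equal) = 1 − 0.020 = 0.980.

0.980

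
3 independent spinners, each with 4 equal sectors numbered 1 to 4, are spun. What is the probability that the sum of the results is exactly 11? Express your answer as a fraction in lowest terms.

There are 4^3 = 64 equally likely outcomes.
The number of ordered 3-tuples from {1,…,4} summing to 11 is 3.
P(sum = 11) = 3/64.

3/64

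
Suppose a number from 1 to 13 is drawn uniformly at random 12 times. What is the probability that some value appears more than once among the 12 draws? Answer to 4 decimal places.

0.9997

P(all 12 different) = 13/13 · 12/13 · ··· · 2/13 ≈ 0.0003.
P(at least two equal) = 1 − 0.0003 = 0.9997.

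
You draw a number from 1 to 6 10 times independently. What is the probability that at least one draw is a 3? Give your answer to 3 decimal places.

P(no draw is a 3) = (5/6)^10 ≈ 0.162.
P(at least one) = 1 − 0.162 = 0.838.

0.838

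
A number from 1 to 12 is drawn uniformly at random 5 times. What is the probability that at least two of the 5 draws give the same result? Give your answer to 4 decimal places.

P(all 5 different) = 12/12 · 11/12 · ··· · 8/12 ≈ 0.3819.
P(at least two equal) = 1 − 0.3819 = 0.6181.

0.6181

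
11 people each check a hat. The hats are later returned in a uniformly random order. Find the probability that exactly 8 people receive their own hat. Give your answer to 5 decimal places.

Choose which 8 of the 11 are fixed: C(11,8) = 165 ways.
The remaining 3 must have no fixed point: D(3) = 2.
P = 165·2/39916800 = 1/120960 ≈ 0.00001.

0.00001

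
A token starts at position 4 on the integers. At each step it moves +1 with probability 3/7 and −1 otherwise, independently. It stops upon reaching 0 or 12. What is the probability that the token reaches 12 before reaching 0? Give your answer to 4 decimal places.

0.0707

Let r = q/p = (4/7)/(3/7) = 4/3. The recurrence P(i) = p·P(i+1) + q·P(i−1) with P(0)=0, P(12)=1 gives P(i) = (1 − r^i)/(1 − r^12).
P(4) = (1 − (4/3)^4) / (1 − (4/3)^12) = 6561/92833 ≈ 0.0707.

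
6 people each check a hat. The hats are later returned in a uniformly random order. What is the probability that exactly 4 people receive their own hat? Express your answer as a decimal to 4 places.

Choose which 4 of the 6 are fixed: C(6,4) = 15 ways.
The remaining 2 must have no fixed point: D(2) = 1.
P = 15·1/720 = 1/48 ≈ 0.0208.

0.0208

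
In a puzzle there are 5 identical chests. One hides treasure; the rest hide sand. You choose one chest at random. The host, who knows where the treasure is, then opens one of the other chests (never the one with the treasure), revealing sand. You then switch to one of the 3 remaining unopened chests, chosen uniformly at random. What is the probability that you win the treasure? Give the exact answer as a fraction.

4/15

Your original chest holds the treasure with probability 1/5, so the other 4 collectively hold it with probability 4/5.
The host can always find an empty chest to open, so this doesn't change that 4/5; it is now spread over the 3 remaining unopened chests.
P(win by switching) = (4/5) · (1/3) = 4/15.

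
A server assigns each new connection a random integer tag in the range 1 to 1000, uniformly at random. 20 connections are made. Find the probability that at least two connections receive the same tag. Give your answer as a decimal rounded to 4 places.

It's easier to compute the probability that all 20 are distinct.
P(all distinct) = 1000/1000 · 999/1000 · ··· · 981/1000 ≈ 0.8259.
So the probability of at least one match is 1 − 0.8259 = 0.1741.

0.1741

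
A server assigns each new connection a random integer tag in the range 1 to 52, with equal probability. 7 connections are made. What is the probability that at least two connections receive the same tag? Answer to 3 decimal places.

It's easier to compute the probability that all 7 are distinct.
P(all distinct) = 52/52 · 51/52 · ··· · 46/52 ≈ 0.656.
So the probability of at least one match is 1 − 0.656 = 0.344.

0.344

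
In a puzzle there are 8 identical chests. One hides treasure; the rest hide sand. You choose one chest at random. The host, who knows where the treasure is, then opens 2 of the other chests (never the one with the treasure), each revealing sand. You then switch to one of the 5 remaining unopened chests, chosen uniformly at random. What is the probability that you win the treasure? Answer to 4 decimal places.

Your original chest holds the treasure with probability 1/8, so the other 7 collectively hold it with probability 7/8.
The host can always find 2 empty chests to open, so the reveals don't change that 7/8; it is now spread over the 5 remaining unopened chests.
P(win by switching) = (7/8) · (1/5) = 7/40 ≈ 0.1750.

0.1750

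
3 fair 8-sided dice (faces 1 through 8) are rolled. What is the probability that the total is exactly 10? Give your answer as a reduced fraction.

9/128

There are 8^3 = 512 equally likely outcomes.
The number of ordered 3-tuples from {1,…,8} summing to 10 is 36.
P(sum = 10) = 36/512 = 9/128.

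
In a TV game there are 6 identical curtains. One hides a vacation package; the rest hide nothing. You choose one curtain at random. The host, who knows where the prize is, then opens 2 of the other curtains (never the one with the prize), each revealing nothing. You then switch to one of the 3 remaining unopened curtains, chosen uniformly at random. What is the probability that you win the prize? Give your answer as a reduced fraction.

5/18

Your original curtain holds the prize with probability 1/6, so the other 5 collectively hold it with probability 5/6.
The host can always find 2 empty curtains to open, so the reveals don't change that 5/6; it is now spread over the 3 remaining unopened curtains.
P(win by switching) = (5/6) · (1/3) = 5/18.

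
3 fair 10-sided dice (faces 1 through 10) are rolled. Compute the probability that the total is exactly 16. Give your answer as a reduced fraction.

3/40

There are 10^3 = 1000 equally likely outcomes.
The number of ordered 3-tuples from {1,…,10} summing to 16 is 75.
P(sum = 16) = 75/1000 = 3/40.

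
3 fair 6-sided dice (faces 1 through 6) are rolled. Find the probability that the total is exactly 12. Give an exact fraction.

25/216

There are 6^3 = 216 equally likely outcomes.
The number of ordered 3-tuples from {1,…,6} summing to 12 is 25.
P(sum = 12) = 25/216.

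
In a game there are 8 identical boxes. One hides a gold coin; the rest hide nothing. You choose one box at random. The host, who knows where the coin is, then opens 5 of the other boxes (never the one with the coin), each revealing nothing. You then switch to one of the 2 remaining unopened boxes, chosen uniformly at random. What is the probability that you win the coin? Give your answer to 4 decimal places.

Your original box holds the coin with probability 1/8, so the other 7 collectively hold it with probability 7/8.
The host can always find 5 empty boxes to open, so the reveals don't change that 7/8; it is now spread over the 2 remaining unopened boxes.
P(win by switching) = (7/8) · (1/2) = 7/16 ≈ 0.4375.

0.4375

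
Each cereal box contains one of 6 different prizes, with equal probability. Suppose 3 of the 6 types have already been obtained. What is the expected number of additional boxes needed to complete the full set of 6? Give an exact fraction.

11

Starting from 3 distinct types, each trial gives a new one with probability (6−i)/6 when i types are held, so the wait for the next new type is 6/(6−i).
E = 6/3 + 6/2 + 6/1 = 11.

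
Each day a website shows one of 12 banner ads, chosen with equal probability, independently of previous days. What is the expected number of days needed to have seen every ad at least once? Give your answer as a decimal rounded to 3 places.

37.239

After i distinct types are collected, each trial gives a new one with probability (12−i)/12, so the expected wait for the next new type is 12/(12−i).
E = 12/12 + 12/11 + 12/10 + 12/9 + 12/8 + 12/7 + 12/6 + 12/5 + 12/4 + 12/3 + 12/2 + 12/1 = 86021/2310 ≈ 37.239.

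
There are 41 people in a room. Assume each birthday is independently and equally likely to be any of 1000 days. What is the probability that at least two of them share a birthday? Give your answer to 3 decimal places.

It's easier to compute the probability that all 41 are distinct.
P(all distinct) = 1000/1000 · 999/1000 · ··· · 960/1000 ≈ 0.435.
So the probability of at least one match is 1 − 0.435 = 0.565.

0.565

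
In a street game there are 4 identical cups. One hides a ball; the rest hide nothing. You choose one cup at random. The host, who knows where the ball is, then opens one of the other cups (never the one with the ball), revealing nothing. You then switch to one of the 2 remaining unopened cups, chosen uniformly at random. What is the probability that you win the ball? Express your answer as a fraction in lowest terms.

Your original cup holds the ball with probability 1/4, so the other 3 collectively hold it with probability 3/4.
The host can always find an empty cup to open, so this doesn't change that 3/4; it is now spread over the 2 remaining unopened cups.
P(win by switching) = (3/4) · (1/2) = 3/8.

3/8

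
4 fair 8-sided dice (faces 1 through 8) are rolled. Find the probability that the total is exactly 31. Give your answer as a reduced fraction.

There are 8^4 = 4096 equally likely outcomes.
The number of ordered 4-tuples from {1,…,8} summing to 31 is 4.
P(sum = 31) = 4/4096 = 1/1024.

1/1024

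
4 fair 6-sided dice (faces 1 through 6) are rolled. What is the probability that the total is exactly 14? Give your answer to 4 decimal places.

0.1127

There are 6^4 = 1296 equally likely outcomes.
The number of ordered 4-tuples from {1,…,6} summing to 14 is 146.
P(sum = 14) = 146/1296 = 73/648 ≈ 0.1127.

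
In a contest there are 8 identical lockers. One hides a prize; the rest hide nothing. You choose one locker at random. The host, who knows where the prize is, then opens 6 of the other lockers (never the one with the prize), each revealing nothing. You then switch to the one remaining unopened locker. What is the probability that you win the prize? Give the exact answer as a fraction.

7/8

Your original locker holds the prize with probability 1/8, so the other 7 collectively hold it with probability 7/8.
The host can always find 6 empty lockers to open, so the reveals don't change that 7/8; it is now spread over the 1 remaining unopened locker.
P(win by switching) = (7/8) · (1/1) = 7/8.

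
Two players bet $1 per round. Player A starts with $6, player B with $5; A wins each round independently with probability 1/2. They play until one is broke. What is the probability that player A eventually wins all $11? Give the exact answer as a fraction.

With a fair step, P(i) = ½P(i−1) + ½P(i+1) with P(0)=0, P(11)=1 has the linear solution P(i) = i/11.
P(6) = 6/11.

6/11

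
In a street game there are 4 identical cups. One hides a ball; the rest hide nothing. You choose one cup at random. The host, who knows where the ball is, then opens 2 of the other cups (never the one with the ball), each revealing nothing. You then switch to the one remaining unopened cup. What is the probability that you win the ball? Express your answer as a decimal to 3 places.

Your original cup holds the ball with probability 1/4, so the other 3 collectively hold it with probability 3/4.
The host can always find 2 empty cups to open, so the reveals don't change that 3/4; it is now spread over the 1 remaining unopened cup.
P(win by switching) = (3/4) · (1/1) = 3/4 ≈ 0.750.

0.750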